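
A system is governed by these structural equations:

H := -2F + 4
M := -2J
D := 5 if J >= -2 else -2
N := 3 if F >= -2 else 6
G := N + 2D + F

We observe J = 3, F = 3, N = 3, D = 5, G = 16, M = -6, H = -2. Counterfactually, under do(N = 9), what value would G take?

do(N=9) replaces the equation N := 3 if F >= -2 else 6 with the constant N = 9.
D = 5 if J >= -2 else -2  [with J=3]  = 5
G = N + 2D + F  [with N=9, D=5, F=3]  = 22

22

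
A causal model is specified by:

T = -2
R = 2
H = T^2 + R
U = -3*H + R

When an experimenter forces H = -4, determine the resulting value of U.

14

The intervention breaks the incoming arrows to H: H = T^2 + R no longer applies, and H = -4.
U = -3*H + R  [with H=-4, R=2]  = 14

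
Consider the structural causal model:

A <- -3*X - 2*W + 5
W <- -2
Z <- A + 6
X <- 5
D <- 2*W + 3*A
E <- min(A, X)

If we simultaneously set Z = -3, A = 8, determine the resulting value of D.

Under do(Z = -3, A = 8), each intervened variable's structural equation is replaced by its fixed value.
D = 2*W + 3*A  [with W=-2, A=8]  = 20

20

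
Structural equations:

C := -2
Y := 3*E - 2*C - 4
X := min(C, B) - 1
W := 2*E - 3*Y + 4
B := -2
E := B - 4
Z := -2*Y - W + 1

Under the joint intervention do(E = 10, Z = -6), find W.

-66

The joint intervention fixes E = 10, Z = -6, removing each variable's own equation.
Y = 3*E - 2*C - 4  [with E=10, C=-2]  = 30
W = 2*E - 3*Y + 4  [with E=10, Y=30]  = -66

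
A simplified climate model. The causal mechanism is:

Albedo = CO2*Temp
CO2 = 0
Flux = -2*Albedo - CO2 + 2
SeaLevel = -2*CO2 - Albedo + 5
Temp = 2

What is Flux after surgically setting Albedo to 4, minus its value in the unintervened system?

do(Albedo=4) replaces the equation Albedo = CO2*Temp with the constant Albedo = 4.
Flux = -2*Albedo - CO2 + 2  [with Albedo=4, CO2=0]  = -6
Without intervention: Albedo = CO2*Temp  [with CO2=0, Temp=2]  = 0; Flux = -2*Albedo - CO2 + 2  [with Albedo=0, CO2=0]  = 2.
Change = -6 − 2 = -8.

-8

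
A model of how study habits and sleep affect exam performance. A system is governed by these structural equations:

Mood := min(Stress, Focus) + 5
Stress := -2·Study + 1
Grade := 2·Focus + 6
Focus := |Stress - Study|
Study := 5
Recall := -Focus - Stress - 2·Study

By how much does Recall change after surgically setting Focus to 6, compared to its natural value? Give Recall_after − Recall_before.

8

do(Focus=6) replaces the equation Focus := |Stress - Study| with the constant Focus = 6.
Stress = -2·Study + 1  [with Study=5]  = -9
Recall = -Focus - Stress - 2·Study  [with Focus=6, Stress=-9, Study=5]  = -7
Without intervention: Stress = -2·Study + 1  [with Study=5]  = -9; Focus = |Stress - Study|  [with Stress=-9, Study=5]  = 14; Recall = -Focus - Stress - 2·Study  [with Focus=14, Stress=-9, Study=5]  = -15.
Change = -7 − (-15) = 8.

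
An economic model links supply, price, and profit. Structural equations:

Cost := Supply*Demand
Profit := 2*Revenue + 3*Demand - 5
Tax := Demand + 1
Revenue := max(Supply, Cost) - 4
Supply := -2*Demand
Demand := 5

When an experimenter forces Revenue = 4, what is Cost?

Under do(Revenue=4), the mechanism Revenue := max(Supply, Cost) - 4 is discarded; Revenue is fixed at 4.
Since Cost is not a descendant of the intervened variable, it is unaffected.
Supply = -2*Demand  [with Demand=5]  = -10
Cost = Supply*Demand  [with Supply=-10, Demand=5]  = -50

-50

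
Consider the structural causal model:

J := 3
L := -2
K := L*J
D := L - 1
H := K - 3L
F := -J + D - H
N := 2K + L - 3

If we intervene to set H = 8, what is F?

-14

The intervention breaks the incoming arrows to H: H := K - 3L no longer applies, and H = 8.
D = L - 1  [with L=-2]  = -3
F = -J + D - H  [with J=3, D=-3, H=8]  = -14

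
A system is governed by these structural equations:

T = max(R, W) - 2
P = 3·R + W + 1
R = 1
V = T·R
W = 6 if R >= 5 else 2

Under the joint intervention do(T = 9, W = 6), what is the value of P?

10

Setting T = 9, W = 6 by intervention discards those variables' equations.
P = 3·R + W + 1  [with R=1, W=6]  = 10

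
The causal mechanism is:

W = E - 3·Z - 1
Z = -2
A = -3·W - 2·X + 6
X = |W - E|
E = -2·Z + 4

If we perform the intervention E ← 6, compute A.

-37

do(E=6) replaces the equation E = -2·Z + 4 with the constant E = 6.
W = E - 3·Z - 1  [with E=6, Z=-2]  = 11
X = |W - E|  [with W=11, E=6]  = 5
A = -3·W - 2·X + 6  [with W=11, X=5]  = -37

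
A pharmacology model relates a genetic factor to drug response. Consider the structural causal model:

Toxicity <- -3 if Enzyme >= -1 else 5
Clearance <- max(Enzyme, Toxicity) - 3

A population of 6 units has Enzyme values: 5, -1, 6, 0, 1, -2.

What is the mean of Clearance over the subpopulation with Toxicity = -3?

-0.8

Observing Toxicity=-3 restricts to units where Toxicity's equation naturally yields -3: Enzyme ∈ {5, -1, 6, 0, 1}. In that subpopulation Clearance = 2, -4, 3, -3, -2, mean -0.8.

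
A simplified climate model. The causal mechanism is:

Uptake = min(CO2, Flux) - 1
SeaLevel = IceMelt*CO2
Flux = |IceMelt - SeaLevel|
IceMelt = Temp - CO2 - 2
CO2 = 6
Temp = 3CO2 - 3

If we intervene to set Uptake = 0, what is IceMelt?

do(Uptake=0) replaces the equation Uptake = min(CO2, Flux) - 1 with the constant Uptake = 0.
IceMelt is not downstream of the intervention, so its value is determined by the original equations.
Temp = 3CO2 - 3  [with CO2=6]  = 15
IceMelt = Temp - CO2 - 2  [with Temp=15, CO2=6]  = 7

7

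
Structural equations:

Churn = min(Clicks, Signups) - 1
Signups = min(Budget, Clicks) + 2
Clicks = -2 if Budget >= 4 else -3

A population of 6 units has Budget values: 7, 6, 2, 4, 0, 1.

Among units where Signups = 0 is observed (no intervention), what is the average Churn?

-3

Conditioning on Signups=0 selects the 3 unit(s) with Budget ∈ {7, 6, 4}. Their Churn values: -3, -3, -3. Mean = -3.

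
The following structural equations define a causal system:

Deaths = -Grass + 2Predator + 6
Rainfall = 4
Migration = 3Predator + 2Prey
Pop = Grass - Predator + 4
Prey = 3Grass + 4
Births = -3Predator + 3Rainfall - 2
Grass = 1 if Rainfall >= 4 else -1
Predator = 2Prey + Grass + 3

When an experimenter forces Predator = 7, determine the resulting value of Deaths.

Under do(Predator=7), the mechanism Predator = 2Prey + Grass + 3 is discarded; Predator is fixed at 7.
Grass = 1 if Rainfall >= 4 else -1  [with Rainfall=4]  = 1
Deaths = -Grass + 2Predator + 6  [with Grass=1, Predator=7]  = 19

19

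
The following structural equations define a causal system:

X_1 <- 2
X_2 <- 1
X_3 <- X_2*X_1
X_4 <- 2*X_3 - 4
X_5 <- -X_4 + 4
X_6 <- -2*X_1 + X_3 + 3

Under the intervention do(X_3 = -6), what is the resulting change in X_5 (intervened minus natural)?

16

do(X_3=-6) replaces the equation X_3 <- X_2*X_1 with the constant X_3 = -6.
X_4 = 2*X_3 - 4  [with X_3=-6]  = -16
X_5 = -X_4 + 4  [with X_4=-16]  = 20
Without intervention: X_3 = X_2*X_1  [with X_2=1, X_1=2]  = 2; X_4 = 2*X_3 - 4  [with X_3=2]  = 0; X_5 = -X_4 + 4  [with X_4=0]  = 4.
Change = 20 − 4 = 16.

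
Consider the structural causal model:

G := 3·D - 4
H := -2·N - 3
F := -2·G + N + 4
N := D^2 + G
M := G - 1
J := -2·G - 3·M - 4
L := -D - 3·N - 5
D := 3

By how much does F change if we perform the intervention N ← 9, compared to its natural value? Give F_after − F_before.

-5

The intervention breaks the incoming arrows to N: N := D^2 + G no longer applies, and N = 9.
G = 3·D - 4  [with D=3]  = 5
F = -2·G + N + 4  [with G=5, N=9]  = 3
Without intervention: G = 3·D - 4  [with D=3]  = 5; N = D^2 + G  [with D=3, G=5]  = 14; F = -2·G + N + 4  [with G=5, N=14]  = 8.
Change = 3 − 8 = -5.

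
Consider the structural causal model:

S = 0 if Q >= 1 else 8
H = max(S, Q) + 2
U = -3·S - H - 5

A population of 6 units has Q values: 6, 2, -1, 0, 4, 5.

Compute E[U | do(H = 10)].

-23

The intervention sets H=10 in all 6 units regardless of Q. Recomputing U per unit gives -15, -15, -39, -39, -15, -15; average -23.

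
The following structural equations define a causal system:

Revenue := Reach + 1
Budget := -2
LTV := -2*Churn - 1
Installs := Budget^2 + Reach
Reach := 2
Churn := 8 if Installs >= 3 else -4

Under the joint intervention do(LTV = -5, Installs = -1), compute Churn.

Under do(LTV = -5, Installs = -1), each intervened variable's structural equation is replaced by its fixed value.
Churn = 8 if Installs >= 3 else -4  [with Installs=-1]  = -4

-4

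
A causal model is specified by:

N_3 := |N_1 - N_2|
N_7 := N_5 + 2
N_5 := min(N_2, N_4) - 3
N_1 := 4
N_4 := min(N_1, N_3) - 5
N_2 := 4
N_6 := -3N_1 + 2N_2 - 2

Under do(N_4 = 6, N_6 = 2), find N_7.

Setting N_4 = 6, N_6 = 2 by intervention discards those variables' equations.
N_5 = min(N_2, N_4) - 3  [with N_2=4, N_4=6]  = 1
N_7 = N_5 + 2  [with N_5=1]  = 3

3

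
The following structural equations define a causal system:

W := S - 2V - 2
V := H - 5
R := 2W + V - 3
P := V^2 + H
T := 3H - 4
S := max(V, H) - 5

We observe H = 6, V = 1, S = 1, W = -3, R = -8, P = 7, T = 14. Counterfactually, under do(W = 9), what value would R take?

Intervening sets W = 9 and removes its equation (W := S - 2V - 2).
V = H - 5  [with H=6]  = 1
R = 2W + V - 3  [with W=9, V=1]  = 16

16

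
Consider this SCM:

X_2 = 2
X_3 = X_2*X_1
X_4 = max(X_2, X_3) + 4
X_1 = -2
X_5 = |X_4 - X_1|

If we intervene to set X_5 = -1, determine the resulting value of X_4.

6

The intervention breaks the incoming arrows to X_5: X_5 = |X_4 - X_1| no longer applies, and X_5 = -1.
Since X_4 is not a descendant of the intervened variable, it is unaffected.
X_3 = X_2*X_1  [with X_2=2, X_1=-2]  = -4
X_4 = max(X_2, X_3) + 4  [with X_2=2, X_3=-4]  = 6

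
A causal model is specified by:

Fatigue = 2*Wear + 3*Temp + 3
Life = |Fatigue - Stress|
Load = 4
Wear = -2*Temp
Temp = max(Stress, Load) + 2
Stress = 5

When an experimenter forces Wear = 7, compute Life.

33

Under do(Wear=7), the mechanism Wear = -2*Temp is discarded; Wear is fixed at 7.
Temp = max(Stress, Load) + 2  [with Stress=5, Load=4]  = 7
Fatigue = 2*Wear + 3*Temp + 3  [with Wear=7, Temp=7]  = 38
Life = |Fatigue - Stress|  [with Fatigue=38, Stress=5]  = 33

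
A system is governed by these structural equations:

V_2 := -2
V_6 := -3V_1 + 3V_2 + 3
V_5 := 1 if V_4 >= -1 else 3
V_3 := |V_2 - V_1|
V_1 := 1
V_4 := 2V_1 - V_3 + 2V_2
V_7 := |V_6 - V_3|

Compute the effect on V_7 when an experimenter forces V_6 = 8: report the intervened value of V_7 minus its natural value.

Intervening sets V_6 = 8 and removes its equation (V_6 := -3V_1 + 3V_2 + 3).
V_3 = |V_2 - V_1|  [with V_2=-2, V_1=1]  = 3
V_7 = |V_6 - V_3|  [with V_6=8, V_3=3]  = 5
Without intervention: V_3 = |V_2 - V_1|  [with V_2=-2, V_1=1]  = 3; V_6 = -3V_1 + 3V_2 + 3  [with V_1=1, V_2=-2]  = -6; V_7 = |V_6 - V_3|  [with V_6=-6, V_3=3]  = 9.
Change = 5 − 9 = -4.

-4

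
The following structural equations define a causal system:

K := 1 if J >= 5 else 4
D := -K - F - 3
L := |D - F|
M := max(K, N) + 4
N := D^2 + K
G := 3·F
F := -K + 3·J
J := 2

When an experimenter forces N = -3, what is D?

The intervention breaks the incoming arrows to N: N := D^2 + K no longer applies, and N = -3.
Since D is not a descendant of the intervened variable, it is unaffected.
K = 1 if J >= 5 else 4  [with J=2]  = 4
F = -K + 3·J  [with K=4, J=2]  = 2
D = -K - F - 3  [with K=4, F=2]  = -9

-9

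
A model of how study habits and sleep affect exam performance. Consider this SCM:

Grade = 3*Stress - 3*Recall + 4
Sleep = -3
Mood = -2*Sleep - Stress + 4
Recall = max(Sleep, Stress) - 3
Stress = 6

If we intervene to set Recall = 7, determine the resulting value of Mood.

4

Under do(Recall=7), the mechanism Recall = max(Sleep, Stress) - 3 is discarded; Recall is fixed at 7.
Since Mood is not a descendant of the intervened variable, it is unaffected.
Mood = -2*Sleep - Stress + 4  [with Sleep=-3, Stress=6]  = 4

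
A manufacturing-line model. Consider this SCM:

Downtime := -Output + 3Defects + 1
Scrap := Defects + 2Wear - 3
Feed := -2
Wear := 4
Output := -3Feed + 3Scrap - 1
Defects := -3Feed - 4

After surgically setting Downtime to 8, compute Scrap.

do(Downtime=8) replaces the equation Downtime := -Output + 3Defects + 1 with the constant Downtime = 8.
No directed path runs from Downtime to Scrap, so Scrap keeps its natural value.
Defects = -3Feed - 4  [with Feed=-2]  = 2
Scrap = Defects + 2Wear - 3  [with Defects=2, Wear=4]  = 7

7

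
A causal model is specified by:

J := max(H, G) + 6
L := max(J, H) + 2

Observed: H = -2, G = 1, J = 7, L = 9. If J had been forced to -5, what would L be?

0

The intervention breaks the incoming arrows to J: J := max(H, G) + 6 no longer applies, and J = -5.
L = max(J, H) + 2  [with J=-5, H=-2]  = 0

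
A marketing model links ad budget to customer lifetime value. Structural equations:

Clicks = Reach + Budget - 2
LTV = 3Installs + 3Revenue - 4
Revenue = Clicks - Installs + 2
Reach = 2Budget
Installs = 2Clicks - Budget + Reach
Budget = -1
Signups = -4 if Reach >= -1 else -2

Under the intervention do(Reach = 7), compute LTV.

Under do(Reach=7), the mechanism Reach = 2Budget is discarded; Reach is fixed at 7.
Clicks = Reach + Budget - 2  [with Reach=7, Budget=-1]  = 4
Installs = 2Clicks - Budget + Reach  [with Clicks=4, Budget=-1, Reach=7]  = 16
Revenue = Clicks - Installs + 2  [with Clicks=4, Installs=16]  = -10
LTV = 3Installs + 3Revenue - 4  [with Installs=16, Revenue=-10]  = 14

14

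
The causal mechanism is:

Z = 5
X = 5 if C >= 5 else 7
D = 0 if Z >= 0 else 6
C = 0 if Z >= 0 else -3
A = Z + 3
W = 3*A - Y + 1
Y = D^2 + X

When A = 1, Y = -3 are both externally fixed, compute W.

7

Setting A = 1, Y = -3 by intervention discards those variables' equations.
W = 3*A - Y + 1  [with A=1, Y=-3]  = 7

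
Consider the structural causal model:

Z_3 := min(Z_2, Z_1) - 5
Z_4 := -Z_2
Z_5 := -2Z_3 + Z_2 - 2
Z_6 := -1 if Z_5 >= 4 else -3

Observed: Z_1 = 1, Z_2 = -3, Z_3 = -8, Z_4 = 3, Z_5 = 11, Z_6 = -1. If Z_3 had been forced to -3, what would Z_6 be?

The intervention breaks the incoming arrows to Z_3: Z_3 := min(Z_2, Z_1) - 5 no longer applies, and Z_3 = -3.
Z_5 = -2Z_3 + Z_2 - 2  [with Z_3=-3, Z_2=-3]  = 1
Z_6 = -1 if Z_5 >= 4 else -3  [with Z_5=1]  = -3

-3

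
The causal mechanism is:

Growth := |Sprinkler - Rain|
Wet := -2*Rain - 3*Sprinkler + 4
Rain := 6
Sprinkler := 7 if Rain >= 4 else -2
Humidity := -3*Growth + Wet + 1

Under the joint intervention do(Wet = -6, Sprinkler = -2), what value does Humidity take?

-29

Setting Wet = -6, Sprinkler = -2 by intervention discards those variables' equations.
Growth = |Sprinkler - Rain|  [with Sprinkler=-2, Rain=6]  = 8
Humidity = -3*Growth + Wet + 1  [with Growth=8, Wet=-6]  = -29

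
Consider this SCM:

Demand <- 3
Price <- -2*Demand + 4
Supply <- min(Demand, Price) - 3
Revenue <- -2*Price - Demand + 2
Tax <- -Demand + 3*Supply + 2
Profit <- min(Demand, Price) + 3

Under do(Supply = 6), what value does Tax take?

do(Supply=6) replaces the equation Supply <- min(Demand, Price) - 3 with the constant Supply = 6.
Tax = -Demand + 3*Supply + 2  [with Demand=3, Supply=6]  = 17

17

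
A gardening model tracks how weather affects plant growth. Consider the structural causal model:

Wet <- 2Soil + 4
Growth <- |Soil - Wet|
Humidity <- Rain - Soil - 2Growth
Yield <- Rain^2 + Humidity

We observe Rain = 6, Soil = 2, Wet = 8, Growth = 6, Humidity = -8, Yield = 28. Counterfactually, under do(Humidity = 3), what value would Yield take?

The intervention breaks the incoming arrows to Humidity: Humidity <- Rain - Soil - 2Growth no longer applies, and Humidity = 3.
Yield = Rain^2 + Humidity  [with Rain=6, Humidity=3]  = 39

39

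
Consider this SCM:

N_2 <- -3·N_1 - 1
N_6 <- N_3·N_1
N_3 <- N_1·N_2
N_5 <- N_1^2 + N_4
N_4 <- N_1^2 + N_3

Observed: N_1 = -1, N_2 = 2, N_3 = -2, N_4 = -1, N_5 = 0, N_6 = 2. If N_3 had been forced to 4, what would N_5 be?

6

do(N_3=4) replaces the equation N_3 <- N_1·N_2 with the constant N_3 = 4.
N_4 = N_1^2 + N_3  [with N_1=-1, N_3=4]  = 5
N_5 = N_1^2 + N_4  [with N_1=-1, N_4=5]  = 6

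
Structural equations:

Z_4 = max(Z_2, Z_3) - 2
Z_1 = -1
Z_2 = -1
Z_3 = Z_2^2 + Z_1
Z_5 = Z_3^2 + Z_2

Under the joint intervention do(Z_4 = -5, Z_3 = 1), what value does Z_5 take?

0

The joint intervention fixes Z_4 = -5, Z_3 = 1, removing each variable's own equation.
Z_5 = Z_3^2 + Z_2  [with Z_3=1, Z_2=-1]  = 0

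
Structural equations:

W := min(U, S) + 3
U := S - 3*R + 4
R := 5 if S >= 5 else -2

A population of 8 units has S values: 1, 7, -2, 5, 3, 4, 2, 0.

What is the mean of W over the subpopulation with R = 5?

-2

E[W|R=5] averages over only the 2 units with R=5 (S = 7, 5): W = -1, -3, mean -2.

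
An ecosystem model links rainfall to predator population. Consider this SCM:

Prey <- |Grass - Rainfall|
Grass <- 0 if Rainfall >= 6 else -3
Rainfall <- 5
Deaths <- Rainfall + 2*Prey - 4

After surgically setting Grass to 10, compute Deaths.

11

Under do(Grass=10), the mechanism Grass <- 0 if Rainfall >= 6 else -3 is discarded; Grass is fixed at 10.
Prey = |Grass - Rainfall|  [with Grass=10, Rainfall=5]  = 5
Deaths = Rainfall + 2*Prey - 4  [with Rainfall=5, Prey=5]  = 11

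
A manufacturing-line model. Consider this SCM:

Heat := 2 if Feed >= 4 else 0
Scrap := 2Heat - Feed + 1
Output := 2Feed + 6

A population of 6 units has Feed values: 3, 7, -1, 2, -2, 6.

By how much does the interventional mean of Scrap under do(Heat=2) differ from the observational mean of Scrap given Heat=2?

4

Every unit gets Heat=2 under the intervention. Scrap values become 2, -2, 6, 3, 7, -1; E[Scrap|do(Heat=2)] = 2.5.
Conditioning on Heat=2 selects the 2 unit(s) with Feed ∈ {7, 6}. Their Scrap values: -2, -1. Mean = -1.5.
Difference = 2.5 − (-1.5) = 4.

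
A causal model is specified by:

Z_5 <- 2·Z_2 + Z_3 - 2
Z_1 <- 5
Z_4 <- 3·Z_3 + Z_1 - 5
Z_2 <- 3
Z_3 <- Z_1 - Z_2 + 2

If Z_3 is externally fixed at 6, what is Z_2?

Under do(Z_3=6), the mechanism Z_3 <- Z_1 - Z_2 + 2 is discarded; Z_3 is fixed at 6.
Since Z_2 is not a descendant of the intervened variable, it is unaffected.

3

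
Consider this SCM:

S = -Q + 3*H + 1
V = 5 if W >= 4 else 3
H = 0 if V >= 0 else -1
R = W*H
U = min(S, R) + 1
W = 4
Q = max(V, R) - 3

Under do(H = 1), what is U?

3

The intervention breaks the incoming arrows to H: H = 0 if V >= 0 else -1 no longer applies, and H = 1.
V = 5 if W >= 4 else 3  [with W=4]  = 5
R = W*H  [with W=4, H=1]  = 4
Q = max(V, R) - 3  [with V=5, R=4]  = 2
S = -Q + 3*H + 1  [with Q=2, H=1]  = 2
U = min(S, R) + 1  [with S=2, R=4]  = 3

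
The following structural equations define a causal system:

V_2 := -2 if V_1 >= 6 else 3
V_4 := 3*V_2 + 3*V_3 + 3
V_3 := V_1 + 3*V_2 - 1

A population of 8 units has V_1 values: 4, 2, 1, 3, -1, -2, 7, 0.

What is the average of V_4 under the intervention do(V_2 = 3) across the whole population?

41.25

The intervention sets V_2=3 in all 8 units regardless of V_1. Recomputing V_4 per unit gives 48, 42, 39, 45, 33, 30, 57, 36; average 41.25.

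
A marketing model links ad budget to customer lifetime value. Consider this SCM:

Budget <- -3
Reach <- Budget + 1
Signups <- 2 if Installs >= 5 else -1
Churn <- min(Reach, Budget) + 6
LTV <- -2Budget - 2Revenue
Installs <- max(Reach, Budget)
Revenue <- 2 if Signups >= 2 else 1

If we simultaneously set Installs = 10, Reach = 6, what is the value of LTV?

2

The joint intervention fixes Installs = 10, Reach = 6, removing each variable's own equation.
Signups = 2 if Installs >= 5 else -1  [with Installs=10]  = 2
Revenue = 2 if Signups >= 2 else 1  [with Signups=2]  = 2
LTV = -2Budget - 2Revenue  [with Budget=-3, Revenue=2]  = 2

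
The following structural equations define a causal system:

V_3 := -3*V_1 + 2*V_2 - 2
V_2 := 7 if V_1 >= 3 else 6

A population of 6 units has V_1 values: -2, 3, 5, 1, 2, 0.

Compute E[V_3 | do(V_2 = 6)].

Every unit gets V_2=6 under the intervention. V_3 values become 16, 1, -5, 7, 4, 10; E[V_3|do(V_2=6)] = 5.5.

5.5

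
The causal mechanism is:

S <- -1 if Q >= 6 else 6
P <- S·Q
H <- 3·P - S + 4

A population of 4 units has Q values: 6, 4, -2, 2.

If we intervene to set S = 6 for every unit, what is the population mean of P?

15

do(S=6) breaks S's dependence on Q. With S=6 fixed, P across the units is 36, 24, -12, 12, mean 15.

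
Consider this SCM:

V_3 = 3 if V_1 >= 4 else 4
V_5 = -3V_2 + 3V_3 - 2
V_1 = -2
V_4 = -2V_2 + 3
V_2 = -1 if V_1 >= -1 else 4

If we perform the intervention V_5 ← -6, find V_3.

do(V_5=-6) replaces the equation V_5 = -3V_2 + 3V_3 - 2 with the constant V_5 = -6.
V_3 is not downstream of the intervention, so its value is determined by the original equations.
V_3 = 3 if V_1 >= 4 else 4  [with V_1=-2]  = 4

4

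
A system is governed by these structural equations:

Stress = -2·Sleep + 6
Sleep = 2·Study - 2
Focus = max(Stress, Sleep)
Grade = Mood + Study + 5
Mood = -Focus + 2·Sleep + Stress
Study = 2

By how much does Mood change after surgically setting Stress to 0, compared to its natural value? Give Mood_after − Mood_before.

do(Stress=0) replaces the equation Stress = -2·Sleep + 6 with the constant Stress = 0.
Sleep = 2·Study - 2  [with Study=2]  = 2
Focus = max(Stress, Sleep)  [with Stress=0, Sleep=2]  = 2
Mood = -Focus + 2·Sleep + Stress  [with Focus=2, Sleep=2, Stress=0]  = 2
Without intervention: Sleep = 2·Study - 2  [with Study=2]  = 2; Stress = -2·Sleep + 6  [with Sleep=2]  = 2; Focus = max(Stress, Sleep)  [with Stress=2, Sleep=2]  = 2; Mood = -Focus + 2·Sleep + Stress  [with Focus=2, Sleep=2, Stress=2]  = 4.
Change = 2 − 4 = -2.

-2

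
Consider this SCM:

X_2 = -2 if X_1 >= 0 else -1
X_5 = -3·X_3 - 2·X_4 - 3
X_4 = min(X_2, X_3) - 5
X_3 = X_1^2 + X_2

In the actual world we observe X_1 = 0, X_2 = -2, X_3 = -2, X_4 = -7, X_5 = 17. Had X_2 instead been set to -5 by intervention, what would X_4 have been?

-10

Under do(X_2=-5), the mechanism X_2 = -2 if X_1 >= 0 else -1 is discarded; X_2 is fixed at -5.
X_3 = X_1^2 + X_2  [with X_1=0, X_2=-5]  = -5
X_4 = min(X_2, X_3) - 5  [with X_2=-5, X_3=-5]  = -10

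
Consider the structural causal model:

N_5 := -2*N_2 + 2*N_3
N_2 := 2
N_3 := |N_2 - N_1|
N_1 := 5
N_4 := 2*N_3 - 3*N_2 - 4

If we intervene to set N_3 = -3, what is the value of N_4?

-16

The intervention breaks the incoming arrows to N_3: N_3 := |N_2 - N_1| no longer applies, and N_3 = -3.
N_4 = 2*N_3 - 3*N_2 - 4  [with N_3=-3, N_2=2]  = -16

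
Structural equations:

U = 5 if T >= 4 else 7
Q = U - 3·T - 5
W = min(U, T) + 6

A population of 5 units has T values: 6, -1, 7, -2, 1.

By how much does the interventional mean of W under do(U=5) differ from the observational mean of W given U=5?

Under do(U=5), U's equation is replaced by U=5 for every unit. Per-unit W: 11, 5, 11, 4, 7. Mean = 7.6.
Conditioning on U=5 selects the 2 unit(s) with T ∈ {6, 7}. Their W values: 11, 11. Mean = 11.
Difference = 7.6 − 11 = -3.4.

-3.4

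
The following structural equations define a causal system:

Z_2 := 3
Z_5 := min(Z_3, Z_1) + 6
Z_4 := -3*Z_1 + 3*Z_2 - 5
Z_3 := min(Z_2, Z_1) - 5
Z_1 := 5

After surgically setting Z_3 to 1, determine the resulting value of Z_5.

do(Z_3=1) replaces the equation Z_3 := min(Z_2, Z_1) - 5 with the constant Z_3 = 1.
Z_5 = min(Z_3, Z_1) + 6  [with Z_3=1, Z_1=5]  = 7

7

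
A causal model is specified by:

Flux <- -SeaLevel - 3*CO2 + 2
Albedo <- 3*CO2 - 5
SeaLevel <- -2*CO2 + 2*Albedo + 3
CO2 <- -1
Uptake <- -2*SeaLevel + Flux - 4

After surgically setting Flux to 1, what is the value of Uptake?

Intervening sets Flux = 1 and removes its equation (Flux <- -SeaLevel - 3*CO2 + 2).
Albedo = 3*CO2 - 5  [with CO2=-1]  = -8
SeaLevel = -2*CO2 + 2*Albedo + 3  [with CO2=-1, Albedo=-8]  = -11
Uptake = -2*SeaLevel + Flux - 4  [with SeaLevel=-11, Flux=1]  = 19

19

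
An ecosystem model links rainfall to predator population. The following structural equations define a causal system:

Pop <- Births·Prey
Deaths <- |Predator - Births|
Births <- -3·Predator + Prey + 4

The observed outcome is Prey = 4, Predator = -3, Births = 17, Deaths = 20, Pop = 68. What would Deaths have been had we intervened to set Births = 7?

10

The intervention breaks the incoming arrows to Births: Births <- -3·Predator + Prey + 4 no longer applies, and Births = 7.
Deaths = |Predator - Births|  [with Predator=-3, Births=7]  = 10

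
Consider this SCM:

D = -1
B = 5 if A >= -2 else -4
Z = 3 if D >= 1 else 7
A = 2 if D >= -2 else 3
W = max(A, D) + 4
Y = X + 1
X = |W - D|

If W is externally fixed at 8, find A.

Under do(W=8), the mechanism W = max(A, D) + 4 is discarded; W is fixed at 8.
Since A is not a descendant of the intervened variable, it is unaffected.
A = 2 if D >= -2 else 3  [with D=-1]  = 2

2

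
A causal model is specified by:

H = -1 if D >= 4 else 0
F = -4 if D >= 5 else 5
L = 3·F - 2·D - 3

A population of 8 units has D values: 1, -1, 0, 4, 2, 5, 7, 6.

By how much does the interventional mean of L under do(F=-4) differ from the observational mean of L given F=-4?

Under do(F=-4), F's equation is replaced by F=-4 for every unit. Per-unit L: -17, -13, -15, -23, -19, -25, -29, -27. Mean = -21.
Observing F=-4 restricts to units where F's equation naturally yields -4: D ∈ {5, 7, 6}. In that subpopulation L = -25, -29, -27, mean -27.
Difference = -21 − (-27) = 6.

6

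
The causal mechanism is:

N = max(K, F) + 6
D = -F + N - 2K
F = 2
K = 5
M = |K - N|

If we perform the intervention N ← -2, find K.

Under do(N=-2), the mechanism N = max(K, F) + 6 is discarded; N is fixed at -2.
K is not downstream of the intervention, so its value is determined by the original equations.

5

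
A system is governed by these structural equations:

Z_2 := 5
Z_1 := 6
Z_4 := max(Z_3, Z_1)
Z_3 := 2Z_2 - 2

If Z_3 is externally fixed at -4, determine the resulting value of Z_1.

Under do(Z_3=-4), the mechanism Z_3 := 2Z_2 - 2 is discarded; Z_3 is fixed at -4.
Z_1 is not downstream of the intervention, so its value is determined by the original equations.

6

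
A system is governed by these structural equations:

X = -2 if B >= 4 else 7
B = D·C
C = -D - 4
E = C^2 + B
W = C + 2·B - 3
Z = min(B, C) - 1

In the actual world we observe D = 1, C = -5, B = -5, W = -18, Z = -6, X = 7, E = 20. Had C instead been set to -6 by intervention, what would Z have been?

do(C=-6) replaces the equation C = -D - 4 with the constant C = -6.
B = D·C  [with D=1, C=-6]  = -6
Z = min(B, C) - 1  [with B=-6, C=-6]  = -7

-7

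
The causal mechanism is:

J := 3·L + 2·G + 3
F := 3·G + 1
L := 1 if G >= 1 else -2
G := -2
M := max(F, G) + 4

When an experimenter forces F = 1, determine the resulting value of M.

do(F=1) replaces the equation F := 3·G + 1 with the constant F = 1.
M = max(F, G) + 4  [with F=1, G=-2]  = 5

5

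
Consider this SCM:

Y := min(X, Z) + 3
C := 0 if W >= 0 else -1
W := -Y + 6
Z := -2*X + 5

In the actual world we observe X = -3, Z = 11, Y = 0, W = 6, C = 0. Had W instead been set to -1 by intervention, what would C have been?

Intervening sets W = -1 and removes its equation (W := -Y + 6).
C = 0 if W >= 0 else -1  [with W=-1]  = -1

-1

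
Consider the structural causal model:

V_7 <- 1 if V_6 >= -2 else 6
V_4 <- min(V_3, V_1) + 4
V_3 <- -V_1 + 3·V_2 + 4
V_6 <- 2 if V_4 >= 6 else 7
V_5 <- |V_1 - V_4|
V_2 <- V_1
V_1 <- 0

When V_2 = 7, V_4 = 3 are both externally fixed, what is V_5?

3

Setting V_2 = 7, V_4 = 3 by intervention discards those variables' equations.
V_5 = |V_1 - V_4|  [with V_1=0, V_4=3]  = 3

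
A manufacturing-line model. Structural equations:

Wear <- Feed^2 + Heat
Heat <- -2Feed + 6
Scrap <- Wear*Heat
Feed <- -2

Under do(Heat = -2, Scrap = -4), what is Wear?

The joint intervention fixes Heat = -2, Scrap = -4, removing each variable's own equation.
Wear = Feed^2 + Heat  [with Feed=-2, Heat=-2]  = 2

2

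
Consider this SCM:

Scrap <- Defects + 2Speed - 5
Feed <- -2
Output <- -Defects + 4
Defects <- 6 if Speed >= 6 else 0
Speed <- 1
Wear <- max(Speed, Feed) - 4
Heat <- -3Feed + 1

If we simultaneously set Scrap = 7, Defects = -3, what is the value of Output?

7

Setting Scrap = 7, Defects = -3 by intervention discards those variables' equations.
Output = -Defects + 4  [with Defects=-3]  = 7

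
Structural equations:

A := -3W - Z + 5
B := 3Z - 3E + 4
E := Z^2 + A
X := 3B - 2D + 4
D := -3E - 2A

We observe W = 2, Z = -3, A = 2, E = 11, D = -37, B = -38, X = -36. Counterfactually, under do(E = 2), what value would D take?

Intervening sets E = 2 and removes its equation (E := Z^2 + A).
A = -3W - Z + 5  [with W=2, Z=-3]  = 2
D = -3E - 2A  [with E=2, A=2]  = -10

-10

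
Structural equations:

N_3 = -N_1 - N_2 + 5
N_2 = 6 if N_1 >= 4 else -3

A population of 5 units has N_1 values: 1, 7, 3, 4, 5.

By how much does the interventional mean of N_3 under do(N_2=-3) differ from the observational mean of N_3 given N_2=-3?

The intervention sets N_2=-3 in all 5 units regardless of N_1. Recomputing N_3 per unit gives 7, 1, 5, 4, 3; average 4.
Conditioning on N_2=-3 selects the 2 unit(s) with N_1 ∈ {1, 3}. Their N_3 values: 7, 5. Mean = 6.
Difference = 4 − 6 = -2.

-2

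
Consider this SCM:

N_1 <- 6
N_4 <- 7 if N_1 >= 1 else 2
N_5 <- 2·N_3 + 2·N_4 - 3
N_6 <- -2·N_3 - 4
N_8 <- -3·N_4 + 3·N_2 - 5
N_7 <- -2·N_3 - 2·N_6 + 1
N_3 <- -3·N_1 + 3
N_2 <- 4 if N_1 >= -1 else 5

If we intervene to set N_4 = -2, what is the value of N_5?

-37

Intervening sets N_4 = -2 and removes its equation (N_4 <- 7 if N_1 >= 1 else 2).
N_3 = -3·N_1 + 3  [with N_1=6]  = -15
N_5 = 2·N_3 + 2·N_4 - 3  [with N_3=-15, N_4=-2]  = -37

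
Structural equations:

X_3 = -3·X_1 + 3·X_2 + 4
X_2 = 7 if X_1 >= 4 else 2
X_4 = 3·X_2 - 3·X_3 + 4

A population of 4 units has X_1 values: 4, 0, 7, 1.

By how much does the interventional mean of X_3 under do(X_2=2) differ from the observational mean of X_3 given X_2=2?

-7.5

do(X_2=2) breaks X_2's dependence on X_1. With X_2=2 fixed, X_3 across the units is -2, 10, -11, 7, mean 1.
E[X_3|X_2=2] averages over only the 2 units with X_2=2 (X_1 = 0, 1): X_3 = 10, 7, mean 8.5.
Difference = 1 − 8.5 = -7.5.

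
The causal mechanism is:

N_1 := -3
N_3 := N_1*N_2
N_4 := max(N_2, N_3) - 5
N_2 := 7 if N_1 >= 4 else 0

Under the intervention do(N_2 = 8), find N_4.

Under do(N_2=8), the mechanism N_2 := 7 if N_1 >= 4 else 0 is discarded; N_2 is fixed at 8.
N_3 = N_1*N_2  [with N_1=-3, N_2=8]  = -24
N_4 = max(N_2, N_3) - 5  [with N_2=8, N_3=-24]  = 3

3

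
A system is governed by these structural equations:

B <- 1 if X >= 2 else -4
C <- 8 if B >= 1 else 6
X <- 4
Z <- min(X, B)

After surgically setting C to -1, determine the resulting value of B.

The intervention breaks the incoming arrows to C: C <- 8 if B >= 1 else 6 no longer applies, and C = -1.
Since B is not a descendant of the intervened variable, it is unaffected.
B = 1 if X >= 2 else -4  [with X=4]  = 1

1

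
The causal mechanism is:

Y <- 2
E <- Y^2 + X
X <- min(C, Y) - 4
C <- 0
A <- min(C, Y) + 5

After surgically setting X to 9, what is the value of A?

5

The intervention breaks the incoming arrows to X: X <- min(C, Y) - 4 no longer applies, and X = 9.
A is not downstream of the intervention, so its value is determined by the original equations.
A = min(C, Y) + 5  [with C=0, Y=2]  = 5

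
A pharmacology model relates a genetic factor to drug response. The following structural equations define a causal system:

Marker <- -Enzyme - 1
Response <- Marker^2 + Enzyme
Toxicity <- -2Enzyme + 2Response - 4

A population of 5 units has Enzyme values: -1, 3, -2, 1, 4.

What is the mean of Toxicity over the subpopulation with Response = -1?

-3

Conditioning on Response=-1 selects the 2 unit(s) with Enzyme ∈ {-1, -2}. Their Toxicity values: -4, -2. Mean = -3.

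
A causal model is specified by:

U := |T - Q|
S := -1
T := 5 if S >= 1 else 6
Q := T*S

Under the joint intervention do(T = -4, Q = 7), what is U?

Setting T = -4, Q = 7 by intervention discards those variables' equations.
U = |T - Q|  [with T=-4, Q=7]  = 11

11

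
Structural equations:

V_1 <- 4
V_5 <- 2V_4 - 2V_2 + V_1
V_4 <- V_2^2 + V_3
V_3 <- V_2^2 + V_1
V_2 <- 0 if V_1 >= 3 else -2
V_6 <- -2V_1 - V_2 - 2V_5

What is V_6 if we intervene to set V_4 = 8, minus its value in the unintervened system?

-16

Under do(V_4=8), the mechanism V_4 <- V_2^2 + V_3 is discarded; V_4 is fixed at 8.
V_2 = 0 if V_1 >= 3 else -2  [with V_1=4]  = 0
V_5 = 2V_4 - 2V_2 + V_1  [with V_4=8, V_2=0, V_1=4]  = 20
V_6 = -2V_1 - V_2 - 2V_5  [with V_1=4, V_2=0, V_5=20]  = -48
Without intervention: V_2 = 0 if V_1 >= 3 else -2  [with V_1=4]  = 0; V_3 = V_2^2 + V_1  [with V_2=0, V_1=4]  = 4; V_4 = V_2^2 + V_3  [with V_2=0, V_3=4]  = 4; V_5 = 2V_4 - 2V_2 + V_1  [with V_4=4, V_2=0, V_1=4]  = 12; V_6 = -2V_1 - V_2 - 2V_5  [with V_1=4, V_2=0, V_5=12]  = -32.
Change = -48 − (-32) = -16.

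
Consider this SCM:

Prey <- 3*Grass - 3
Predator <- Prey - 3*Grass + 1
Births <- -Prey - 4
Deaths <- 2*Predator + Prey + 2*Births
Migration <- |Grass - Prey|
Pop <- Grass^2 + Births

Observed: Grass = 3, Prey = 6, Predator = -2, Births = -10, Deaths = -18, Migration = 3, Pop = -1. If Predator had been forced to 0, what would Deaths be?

do(Predator=0) replaces the equation Predator <- Prey - 3*Grass + 1 with the constant Predator = 0.
Prey = 3*Grass - 3  [with Grass=3]  = 6
Births = -Prey - 4  [with Prey=6]  = -10
Deaths = 2*Predator + Prey + 2*Births  [with Predator=0, Prey=6, Births=-10]  = -14

-14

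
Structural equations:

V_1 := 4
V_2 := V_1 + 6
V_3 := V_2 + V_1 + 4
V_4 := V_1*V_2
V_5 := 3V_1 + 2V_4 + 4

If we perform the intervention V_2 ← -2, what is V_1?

4

Under do(V_2=-2), the mechanism V_2 := V_1 + 6 is discarded; V_2 is fixed at -2.
V_1 is not downstream of the intervention, so its value is determined by the original equations.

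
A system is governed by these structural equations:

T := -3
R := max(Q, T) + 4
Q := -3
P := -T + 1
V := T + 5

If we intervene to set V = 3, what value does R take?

1

Under do(V=3), the mechanism V := T + 5 is discarded; V is fixed at 3.
Since R is not a descendant of the intervened variable, it is unaffected.
R = max(Q, T) + 4  [with Q=-3, T=-3]  = 1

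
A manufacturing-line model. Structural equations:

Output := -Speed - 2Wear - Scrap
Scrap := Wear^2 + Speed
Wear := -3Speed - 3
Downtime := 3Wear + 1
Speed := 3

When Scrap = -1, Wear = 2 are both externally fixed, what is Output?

-6

The joint intervention fixes Scrap = -1, Wear = 2, removing each variable's own equation.
Output = -Speed - 2Wear - Scrap  [with Speed=3, Wear=2, Scrap=-1]  = -6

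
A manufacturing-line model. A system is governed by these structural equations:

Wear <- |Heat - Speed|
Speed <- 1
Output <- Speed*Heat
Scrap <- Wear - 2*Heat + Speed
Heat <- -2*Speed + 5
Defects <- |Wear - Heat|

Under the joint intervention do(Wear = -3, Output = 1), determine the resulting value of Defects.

Setting Wear = -3, Output = 1 by intervention discards those variables' equations.
Heat = -2*Speed + 5  [with Speed=1]  = 3
Defects = |Wear - Heat|  [with Wear=-3, Heat=3]  = 6

6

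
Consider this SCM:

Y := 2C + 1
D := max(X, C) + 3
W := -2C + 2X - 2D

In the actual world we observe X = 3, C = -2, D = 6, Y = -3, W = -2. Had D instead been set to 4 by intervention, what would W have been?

2

do(D=4) replaces the equation D := max(X, C) + 3 with the constant D = 4.
W = -2C + 2X - 2D  [with C=-2, X=3, D=4]  = 2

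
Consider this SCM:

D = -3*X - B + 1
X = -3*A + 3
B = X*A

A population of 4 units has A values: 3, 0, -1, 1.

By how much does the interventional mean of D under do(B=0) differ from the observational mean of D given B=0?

Under do(B=0), B's equation is replaced by B=0 for every unit. Per-unit D: 19, -8, -17, 1. Mean = -1.25.
Observing B=0 restricts to units where B's equation naturally yields 0: A ∈ {0, 1}. In that subpopulation D = -8, 1, mean -3.5.
Difference = -1.25 − (-3.5) = 2.25.

2.25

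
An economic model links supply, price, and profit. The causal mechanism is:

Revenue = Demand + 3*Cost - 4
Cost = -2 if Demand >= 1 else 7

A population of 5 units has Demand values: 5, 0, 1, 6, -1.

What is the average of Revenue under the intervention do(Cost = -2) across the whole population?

-7.8

Under do(Cost=-2), Cost's equation is replaced by Cost=-2 for every unit. Per-unit Revenue: -5, -10, -9, -4, -11. Mean = -7.8.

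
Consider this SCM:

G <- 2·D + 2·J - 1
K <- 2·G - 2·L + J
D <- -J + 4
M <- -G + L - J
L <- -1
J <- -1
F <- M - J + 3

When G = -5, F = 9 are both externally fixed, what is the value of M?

Setting G = -5, F = 9 by intervention discards those variables' equations.
M = -G + L - J  [with G=-5, L=-1, J=-1]  = 5

5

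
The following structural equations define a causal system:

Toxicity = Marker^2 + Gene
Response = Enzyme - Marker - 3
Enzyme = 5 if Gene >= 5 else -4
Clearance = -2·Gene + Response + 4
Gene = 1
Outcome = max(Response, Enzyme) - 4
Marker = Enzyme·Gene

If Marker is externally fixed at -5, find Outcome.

-6

The intervention breaks the incoming arrows to Marker: Marker = Enzyme·Gene no longer applies, and Marker = -5.
Enzyme = 5 if Gene >= 5 else -4  [with Gene=1]  = -4
Response = Enzyme - Marker - 3  [with Enzyme=-4, Marker=-5]  = -2
Outcome = max(Response, Enzyme) - 4  [with Response=-2, Enzyme=-4]  = -6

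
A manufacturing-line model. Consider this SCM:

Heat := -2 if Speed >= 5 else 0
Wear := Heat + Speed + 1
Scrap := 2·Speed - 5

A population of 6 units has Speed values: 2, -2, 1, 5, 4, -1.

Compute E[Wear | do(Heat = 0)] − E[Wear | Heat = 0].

0.7

The intervention sets Heat=0 in all 6 units regardless of Speed. Recomputing Wear per unit gives 3, -1, 2, 6, 5, 0; average 2.5.
E[Wear|Heat=0] averages over only the 5 units with Heat=0 (Speed = 2, -2, 1, 4, -1): Wear = 3, -1, 2, 5, 0, mean 1.8.
Difference = 2.5 − 1.8 = 0.7.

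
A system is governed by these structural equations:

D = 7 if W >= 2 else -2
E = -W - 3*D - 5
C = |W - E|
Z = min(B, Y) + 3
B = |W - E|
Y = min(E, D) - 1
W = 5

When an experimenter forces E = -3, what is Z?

-1

The intervention breaks the incoming arrows to E: E = -W - 3*D - 5 no longer applies, and E = -3.
D = 7 if W >= 2 else -2  [with W=5]  = 7
B = |W - E|  [with W=5, E=-3]  = 8
Y = min(E, D) - 1  [with E=-3, D=7]  = -4
Z = min(B, Y) + 3  [with B=8, Y=-4]  = -1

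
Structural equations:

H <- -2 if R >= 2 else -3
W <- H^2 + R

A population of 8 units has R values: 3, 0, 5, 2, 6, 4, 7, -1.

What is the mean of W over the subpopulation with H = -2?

Conditioning on H=-2 selects the 6 unit(s) with R ∈ {3, 5, 2, 6, 4, 7}. Their W values: 7, 9, 6, 10, 8, 11. Mean = 8.5.

8.5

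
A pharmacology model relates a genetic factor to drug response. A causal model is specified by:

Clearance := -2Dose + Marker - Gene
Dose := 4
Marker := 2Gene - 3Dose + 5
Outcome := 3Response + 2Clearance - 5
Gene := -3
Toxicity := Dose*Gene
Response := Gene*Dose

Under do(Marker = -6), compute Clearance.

The intervention breaks the incoming arrows to Marker: Marker := 2Gene - 3Dose + 5 no longer applies, and Marker = -6.
Clearance = -2Dose + Marker - Gene  [with Dose=4, Marker=-6, Gene=-3]  = -11

-11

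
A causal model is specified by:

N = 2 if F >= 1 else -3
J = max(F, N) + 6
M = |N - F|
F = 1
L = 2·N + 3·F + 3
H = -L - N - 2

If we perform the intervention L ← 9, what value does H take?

-13

Intervening sets L = 9 and removes its equation (L = 2·N + 3·F + 3).
N = 2 if F >= 1 else -3  [with F=1]  = 2
H = -L - N - 2  [with L=9, N=2]  = -13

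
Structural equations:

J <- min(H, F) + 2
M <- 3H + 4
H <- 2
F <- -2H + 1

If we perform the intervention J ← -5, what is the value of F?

Under do(J=-5), the mechanism J <- min(H, F) + 2 is discarded; J is fixed at -5.
Since F is not a descendant of the intervened variable, it is unaffected.
F = -2H + 1  [with H=2]  = -3

-3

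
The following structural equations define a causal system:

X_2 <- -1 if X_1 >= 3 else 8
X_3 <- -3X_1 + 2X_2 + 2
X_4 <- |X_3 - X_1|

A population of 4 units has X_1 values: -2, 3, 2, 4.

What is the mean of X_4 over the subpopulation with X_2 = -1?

14

Observing X_2=-1 restricts to units where X_2's equation naturally yields -1: X_1 ∈ {3, 4}. In that subpopulation X_4 = 12, 16, mean 14.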